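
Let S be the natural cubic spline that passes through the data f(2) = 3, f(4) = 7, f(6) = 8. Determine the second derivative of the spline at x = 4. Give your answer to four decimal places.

-1.1250

With M_i denoting the second derivative at x_i, h_i = 2, 2, and Δ_i = (y_(i+1) − y_i)/h_i = 2, 1/2:
  2·M_0 + 8·M_1 + 2·M_2 = 6(Δ_1 - Δ_0) = -9
Natural end conditions: M_0 = M_2 = 0.
Hence M_0 = 0, M_1 = -9/8, M_2 = 0.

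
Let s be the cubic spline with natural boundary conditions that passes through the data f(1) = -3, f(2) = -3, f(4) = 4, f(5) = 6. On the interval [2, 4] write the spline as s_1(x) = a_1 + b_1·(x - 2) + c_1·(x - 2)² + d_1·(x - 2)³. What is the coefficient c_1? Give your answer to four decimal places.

2.2500

Let m_i = s''(x_i). Step sizes h_i = 1, 2, 1; slopes of the chords Δ_i = (y_(i+1) - y_i)/h_i = 0, 7/2, 2.
  1·m_0 + 6·m_1 + 2·m_2 = 6(Δ_1 - Δ_0) = 21
  2·m_1 + 6·m_2 + 1·m_3 = 6(Δ_2 - Δ_1) = -9
Natural end conditions: m_0 = m_3 = 0.
Forward elimination and back-substitution give m_0 = 0, m_1 = 9/2, m_2 = -3, m_3 = 0.
On [2, 4], with s_1(x) = a_1 + b_1·(x - 2) + c_1·(x - 2)² + d_1·(x - 2)³: c_1 = m_1/2 = 9/4, d_1 = (m_2 - m_1)/(6h_1) = -5/8, b_1 = Δ_1 - h_1(2m_1 + m_2)/6 = 3/2.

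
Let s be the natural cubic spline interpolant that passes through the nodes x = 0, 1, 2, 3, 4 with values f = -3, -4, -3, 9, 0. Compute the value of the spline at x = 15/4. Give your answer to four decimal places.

3.7441

Let σ_i = s''(x_i). Step sizes h_i = 1, 1, 1, 1; slopes of the chords Δ_i = (y_(i+1) - y_i)/h_i = -1, 1, 12, -9.
  1·σ_0 + 4·σ_1 + 1·σ_2 = 6(Δ_1 - Δ_0) = 12
  1·σ_1 + 4·σ_2 + 1·σ_3 = 6(Δ_2 - Δ_1) = 66
  1·σ_2 + 4·σ_3 + 1·σ_4 = 6(Δ_3 - Δ_2) = -126
Natural end conditions: σ_0 = σ_4 = 0.
Hence σ_0 = 0, σ_1 = -15/4, σ_2 = 27, σ_3 = -153/4, σ_4 = 0.
On [3, 4], s(x) = 9 + 15/4·(x - 3) - 153/8·(x - 3)² + 51/8·(x - 3)³.
With (x - 3) = 3/4: s(15/4) = 1917/512.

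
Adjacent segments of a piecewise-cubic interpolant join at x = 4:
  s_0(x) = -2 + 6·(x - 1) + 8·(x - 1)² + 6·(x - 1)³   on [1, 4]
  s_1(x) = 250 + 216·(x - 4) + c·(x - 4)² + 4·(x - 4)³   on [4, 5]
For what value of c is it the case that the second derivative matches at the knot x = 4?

s_0''(x) = 16 + 36·(x - 1), so s_0''(4) = 124. On the right, s_1''(4) = 2c, so c = 62.

62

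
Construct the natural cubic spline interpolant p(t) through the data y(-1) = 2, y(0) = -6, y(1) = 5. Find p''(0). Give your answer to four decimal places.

28.5000

Put M_i = p'' at the i-th knot. Here h = (1, 1) and Δ = (-8, 11), so the interior equations h_(i-1)·M_(i-1) + 2(h_(i-1)+h_i)·M_i + h_i·M_(i+1) = 6(Δ_i − Δ_(i-1)) read
  1·M_0 + 4·M_1 + 1·M_2 = 6(Δ_1 - Δ_0) = 114
Natural end conditions: M_0 = M_2 = 0.
Hence M_0 = 0, M_1 = 57/2, M_2 = 0.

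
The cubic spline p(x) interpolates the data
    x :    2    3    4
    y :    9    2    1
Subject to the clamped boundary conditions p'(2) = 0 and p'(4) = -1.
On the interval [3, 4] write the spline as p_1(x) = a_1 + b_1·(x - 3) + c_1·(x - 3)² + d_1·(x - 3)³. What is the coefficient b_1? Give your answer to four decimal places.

With σ_i denoting the second derivative at x_i, h_i = 1, 1, and Δ_i = (y_(i+1) − y_i)/h_i = -7, -1:
  1·σ_0 + 4·σ_1 + 1·σ_2 = 6(Δ_1 - Δ_0) = 36
Clamped end conditions give two more equations: 2h_0·σ_0 + h_0·σ_1 = 6(Δ_0 - p'(2)) = -42 and h_1·σ_1 + 2h_1·σ_2 = 6(p'(4) - Δ_1) = 0.
Forward elimination and back-substitution give σ_0 = -61/2, σ_1 = 19, σ_2 = -19/2.
On [3, 4], with p_1(x) = a_1 + b_1·(x - 3) + c_1·(x - 3)² + d_1·(x - 3)³: c_1 = σ_1/2 = 19/2, d_1 = (σ_2 - σ_1)/(6h_1) = -19/4, b_1 = Δ_1 - h_1(2σ_1 + σ_2)/6 = -23/4.

-5.7500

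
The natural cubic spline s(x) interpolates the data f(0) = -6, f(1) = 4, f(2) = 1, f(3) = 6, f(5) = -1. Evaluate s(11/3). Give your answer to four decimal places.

With m_i denoting the second derivative at x_i, h_i = 1, 1, 1, 2, and Δ_i = (y_(i+1) − y_i)/h_i = 10, -3, 5, -7/2:
  1·m_0 + 4·m_1 + 1·m_2 = 6(Δ_1 - Δ_0) = -78
  1·m_1 + 4·m_2 + 1·m_3 = 6(Δ_2 - Δ_1) = 48
  1·m_2 + 6·m_3 + 2·m_4 = 6(Δ_3 - Δ_2) = -51
Natural end conditions: m_0 = m_4 = 0.
Hence m_0 = 0, m_1 = -2133/86, m_2 = 912/43, m_3 = -1035/86, m_4 = 0.
On [3, 5], s(x) = 6 + 389/86·(x - 3) - 1035/172·(x - 3)² + 345/344·(x - 3)³.
With (x - 3) = 2/3: s(11/3) = 2569/387.

6.6382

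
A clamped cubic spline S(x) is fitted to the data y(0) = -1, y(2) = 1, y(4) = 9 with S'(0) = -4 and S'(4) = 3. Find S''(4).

-2

Let M_i = S''(x_i). Step sizes h_i = 2, 2; slopes of the chords Δ_i = (y_(i+1) - y_i)/h_i = 1, 4.
  2·M_0 + 8·M_1 + 2·M_2 = 6(Δ_1 - Δ_0) = 18
Clamped end conditions give two more equations: 2h_0·M_0 + h_0·M_1 = 6(Δ_0 - S'(0)) = 30 and h_1·M_1 + 2h_1·M_2 = 6(S'(4) - Δ_1) = -6.
Solving the tridiagonal system: M_0 = 7, M_1 = 1, M_2 = -2.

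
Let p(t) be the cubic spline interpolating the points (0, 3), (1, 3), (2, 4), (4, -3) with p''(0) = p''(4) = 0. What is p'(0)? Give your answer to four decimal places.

Put m_i = p'' at the i-th knot. Here h = (1, 1, 2) and Δ = (0, 1, -7/2), so the interior equations h_(i-1)·m_(i-1) + 2(h_(i-1)+h_i)·m_i + h_i·m_(i+1) = 6(Δ_i − Δ_(i-1)) read
  1·m_0 + 4·m_1 + 1·m_2 = 6(Δ_1 - Δ_0) = 6
  1·m_1 + 6·m_2 + 2·m_3 = 6(Δ_2 - Δ_1) = -27
Natural end conditions: m_0 = m_3 = 0.
Solving the tridiagonal system: m_0 = 0, m_1 = 63/23, m_2 = -114/23, m_3 = 0.
On [0, 1], p'(t) = b_0 + 2c_0·t + 3d_0·t² with b_0 = Δ_0 - h_0(2m_0 + m_1)/6 = -21/46, c_0 = m_0/2 = 0, d_0 = (m_1 - m_0)/(6h_0) = 21/46. So p'(0) = -21/46.

-0.4565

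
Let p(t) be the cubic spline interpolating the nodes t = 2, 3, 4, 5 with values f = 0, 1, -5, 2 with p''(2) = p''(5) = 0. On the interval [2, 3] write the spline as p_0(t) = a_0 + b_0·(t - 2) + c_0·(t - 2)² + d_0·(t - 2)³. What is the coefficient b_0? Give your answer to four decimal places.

Write m_i for p''(x_i). With h_i = 1, 1, 1 and divided differences Δ_i = 1, -6, 7, the continuity of p' gives the tridiagonal system
  1·m_0 + 4·m_1 + 1·m_2 = 6(Δ_1 - Δ_0) = -42
  1·m_1 + 4·m_2 + 1·m_3 = 6(Δ_2 - Δ_1) = 78
Natural end conditions: m_0 = m_3 = 0.
Solving: m_0 = 0, m_1 = -82/5, m_2 = 118/5, m_3 = 0.
On [2, 3], with p_0(t) = a_0 + b_0·(t - 2) + c_0·(t - 2)² + d_0·(t - 2)³: c_0 = m_0/2 = 0, d_0 = (m_1 - m_0)/(6h_0) = -41/15, b_0 = Δ_0 - h_0(2m_0 + m_1)/6 = 56/15.

3.7333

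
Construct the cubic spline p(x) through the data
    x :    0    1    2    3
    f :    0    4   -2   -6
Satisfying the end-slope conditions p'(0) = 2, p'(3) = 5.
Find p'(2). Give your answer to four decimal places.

Let m_i = p''(x_i). Step sizes h_i = 1, 1, 1; slopes of the chords Δ_i = (y_(i+1) - y_i)/h_i = 4, -6, -4.
  1·m_0 + 4·m_1 + 1·m_2 = 6(Δ_1 - Δ_0) = -60
  1·m_1 + 4·m_2 + 1·m_3 = 6(Δ_2 - Δ_1) = 12
Clamped end conditions give two more equations: 2h_0·m_0 + h_0·m_1 = 6(Δ_0 - p'(0)) = 12 and h_2·m_2 + 2h_2·m_3 = 6(p'(3) - Δ_2) = 54.
Solving the tridiagonal system: m_0 = 78/5, m_1 = -96/5, m_2 = 6/5, m_3 = 132/5.
On [2, 3], p'(x) = b_2 + 2c_2·(x - 2) + 3d_2·(x - 2)² with b_2 = Δ_2 - h_2(2m_2 + m_3)/6 = -44/5, c_2 = m_2/2 = 3/5, d_2 = (m_3 - m_2)/(6h_2) = 21/5. So p'(2) = -44/5.

-8.8000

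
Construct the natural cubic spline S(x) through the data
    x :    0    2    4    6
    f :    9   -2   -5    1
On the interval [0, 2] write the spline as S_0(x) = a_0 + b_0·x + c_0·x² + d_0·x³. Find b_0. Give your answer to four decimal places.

-6.2667

Let M_i = S''(x_i). Step sizes h_i = 2, 2, 2; slopes of the chords Δ_i = (y_(i+1) - y_i)/h_i = -11/2, -3/2, 3.
  2·M_0 + 8·M_1 + 2·M_2 = 6(Δ_1 - Δ_0) = 24
  2·M_1 + 8·M_2 + 2·M_3 = 6(Δ_2 - Δ_1) = 27
Natural end conditions: M_0 = M_3 = 0.
Solving: M_0 = 0, M_1 = 23/10, M_2 = 14/5, M_3 = 0.
On [0, 2], with S_0(x) = a_0 + b_0·x + c_0·x² + d_0·x³: c_0 = M_0/2 = 0, d_0 = (M_1 - M_0)/(6h_0) = 23/120, b_0 = Δ_0 - h_0(2M_0 + M_1)/6 = -94/15.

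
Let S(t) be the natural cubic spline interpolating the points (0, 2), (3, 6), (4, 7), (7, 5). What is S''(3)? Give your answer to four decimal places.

-0.0952

Let σ_i = S''(x_i). Step sizes h_i = 3, 1, 3; slopes of the chords Δ_i = (y_(i+1) - y_i)/h_i = 4/3, 1, -2/3.
  3·σ_0 + 8·σ_1 + 1·σ_2 = 6(Δ_1 - Δ_0) = -2
  1·σ_1 + 8·σ_2 + 3·σ_3 = 6(Δ_2 - Δ_1) = -10
Natural end conditions: σ_0 = σ_3 = 0.
Solving: σ_0 = 0, σ_1 = -2/21, σ_2 = -26/21, σ_3 = 0.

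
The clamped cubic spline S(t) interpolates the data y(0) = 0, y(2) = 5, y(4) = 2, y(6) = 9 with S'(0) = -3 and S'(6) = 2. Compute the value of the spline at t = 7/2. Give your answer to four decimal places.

Write σ_i for S''(x_i). With h_i = 2, 2, 2 and divided differences Δ_i = 5/2, -3/2, 7/2, the continuity of S' gives the tridiagonal system
  2·σ_0 + 8·σ_1 + 2·σ_2 = 6(Δ_1 - Δ_0) = -24
  2·σ_1 + 8·σ_2 + 2·σ_3 = 6(Δ_2 - Δ_1) = 30
Clamped end conditions give two more equations: 2h_0·σ_0 + h_0·σ_1 = 6(Δ_0 - S'(0)) = 33 and h_2·σ_2 + 2h_2·σ_3 = 6(S'(6) - Δ_2) = -9.
Hence σ_0 = 73/6, σ_1 = -47/6, σ_2 = 43/6, σ_3 = -35/6.
On [2, 4], S(t) = 5 + 4/3·(t - 2) - 47/12·(t - 2)² + 5/4·(t - 2)³.
With (t - 2) = 3/2: S(7/2) = 77/32.

2.4063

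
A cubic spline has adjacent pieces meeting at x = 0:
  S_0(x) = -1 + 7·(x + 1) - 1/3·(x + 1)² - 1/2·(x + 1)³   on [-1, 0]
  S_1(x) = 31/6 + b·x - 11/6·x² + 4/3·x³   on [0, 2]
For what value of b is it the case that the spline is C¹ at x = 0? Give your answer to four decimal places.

4.8333

S_0'(x) = 7 - 2/3·(x + 1) - 3/2·(x + 1)², so S_0'(0) = 29/6. On the right, S_1'(0) = b, so b = 29/6.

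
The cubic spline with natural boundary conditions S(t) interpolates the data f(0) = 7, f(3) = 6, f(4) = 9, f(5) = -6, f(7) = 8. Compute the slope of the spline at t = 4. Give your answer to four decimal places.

-7.7491

Write M_i for S''(x_i). With h_i = 3, 1, 1, 2 and divided differences Δ_i = -1/3, 3, -15, 7, the continuity of S' gives the tridiagonal system
  3·M_0 + 8·M_1 + 1·M_2 = 6(Δ_1 - Δ_0) = 20
  1·M_1 + 4·M_2 + 1·M_3 = 6(Δ_2 - Δ_1) = -108
  1·M_2 + 6·M_3 + 2·M_4 = 6(Δ_3 - Δ_2) = 132
Natural end conditions: M_0 = M_4 = 0.
Hence M_0 = 0, M_1 = 620/89, M_2 = -3180/89, M_3 = 2488/89, M_4 = 0.
On [4, 5], S'(t) = b_2 + 2c_2·(t - 4) + 3d_2·(t - 4)² with b_2 = Δ_2 - h_2(2M_2 + M_3)/6 = -2069/267, c_2 = M_2/2 = -1590/89, d_2 = (M_3 - M_2)/(6h_2) = 2834/267. So S'(4) = -2069/267.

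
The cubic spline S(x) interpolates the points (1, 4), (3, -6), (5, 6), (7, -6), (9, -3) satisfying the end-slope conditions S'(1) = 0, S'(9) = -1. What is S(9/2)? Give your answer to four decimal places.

With σ_i denoting the second derivative at x_i, h_i = 2, 2, 2, 2, and Δ_i = (y_(i+1) − y_i)/h_i = -5, 6, -6, 3/2:
  2·σ_0 + 8·σ_1 + 2·σ_2 = 6(Δ_1 - Δ_0) = 66
  2·σ_1 + 8·σ_2 + 2·σ_3 = 6(Δ_2 - Δ_1) = -72
  2·σ_2 + 8·σ_3 + 2·σ_4 = 6(Δ_3 - Δ_2) = 45
Clamped end conditions give two more equations: 2h_0·σ_0 + h_0·σ_1 = 6(Δ_0 - S'(1)) = -30 and h_3·σ_3 + 2h_3·σ_4 = 6(S'(9) - Δ_3) = -15.
Solving the tridiagonal system: σ_0 = -1745/112, σ_1 = 905/56, σ_2 = -257/16, σ_3 = 677/56, σ_4 = -1097/112.
On [3, 5], S(x) = -6 + 65/112·(x - 3) + 905/112·(x - 3)² - 1203/448·(x - 3)³.
With (x - 3) = 3/2: S(9/2) = 14295/3584.

3.9886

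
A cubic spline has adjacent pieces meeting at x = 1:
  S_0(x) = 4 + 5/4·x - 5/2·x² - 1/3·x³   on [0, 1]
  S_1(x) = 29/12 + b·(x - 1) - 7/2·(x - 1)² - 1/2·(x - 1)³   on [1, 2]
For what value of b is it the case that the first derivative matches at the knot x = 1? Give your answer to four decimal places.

S_0'(x) = 5/4 - 5·x - 1·x², so S_0'(1) = -19/4. On the right, S_1'(1) = b, so b = -19/4.

-4.7500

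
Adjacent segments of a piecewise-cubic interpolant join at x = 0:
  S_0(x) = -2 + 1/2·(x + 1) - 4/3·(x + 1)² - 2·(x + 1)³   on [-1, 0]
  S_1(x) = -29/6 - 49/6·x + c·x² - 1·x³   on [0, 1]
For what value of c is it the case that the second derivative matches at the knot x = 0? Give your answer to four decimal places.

-7.3333

S_0''(x) = -8/3 - 12·(x + 1), so S_0''(0) = -44/3. On the right, S_1''(0) = 2c, so c = -22/3.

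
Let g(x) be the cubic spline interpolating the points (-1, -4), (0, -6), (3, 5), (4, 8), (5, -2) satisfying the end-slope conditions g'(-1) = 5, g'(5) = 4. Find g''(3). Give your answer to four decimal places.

1.2719

With m_i denoting the second derivative at x_i, h_i = 1, 3, 1, 1, and Δ_i = (y_(i+1) − y_i)/h_i = -2, 11/3, 3, -10:
  1·m_0 + 8·m_1 + 3·m_2 = 6(Δ_1 - Δ_0) = 34
  3·m_1 + 8·m_2 + 1·m_3 = 6(Δ_2 - Δ_1) = -4
  1·m_2 + 4·m_3 + 1·m_4 = 6(Δ_3 - Δ_2) = -78
Clamped end conditions give two more equations: 2h_0·m_0 + h_0·m_1 = 6(Δ_0 - g'(-1)) = -42 and h_3·m_3 + 2h_3·m_4 = 6(g'(5) - Δ_3) = 84.
Solving the tridiagonal system: m_0 = -2783/114, m_1 = 389/57, m_2 = 145/114, m_3 = -1975/57, m_4 = 6763/114.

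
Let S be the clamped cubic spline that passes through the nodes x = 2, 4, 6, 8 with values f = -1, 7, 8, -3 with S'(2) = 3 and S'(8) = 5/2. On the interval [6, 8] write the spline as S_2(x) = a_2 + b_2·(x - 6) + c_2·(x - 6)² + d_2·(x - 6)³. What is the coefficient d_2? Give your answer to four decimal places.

2.0333

Let m_i = S''(x_i). Step sizes h_i = 2, 2, 2; slopes of the chords Δ_i = (y_(i+1) - y_i)/h_i = 4, 1/2, -11/2.
  2·m_0 + 8·m_1 + 2·m_2 = 6(Δ_1 - Δ_0) = -21
  2·m_1 + 8·m_2 + 2·m_3 = 6(Δ_2 - Δ_1) = -36
Clamped end conditions give two more equations: 2h_0·m_0 + h_0·m_1 = 6(Δ_0 - S'(2)) = 6 and h_2·m_2 + 2h_2·m_3 = 6(S'(8) - Δ_2) = 48.
Solving: m_0 = 61/30, m_1 = -16/15, m_2 = -124/15, m_3 = 242/15.
On [6, 8], with S_2(x) = a_2 + b_2·(x - 6) + c_2·(x - 6)² + d_2·(x - 6)³: c_2 = m_2/2 = -62/15, d_2 = (m_3 - m_2)/(6h_2) = 61/30, b_2 = Δ_2 - h_2(2m_2 + m_3)/6 = -161/30.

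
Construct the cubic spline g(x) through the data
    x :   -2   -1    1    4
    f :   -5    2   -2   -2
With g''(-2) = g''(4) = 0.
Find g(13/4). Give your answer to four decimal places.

With M_i denoting the second derivative at x_i, h_i = 1, 2, 3, and Δ_i = (y_(i+1) − y_i)/h_i = 7, -2, 0:
  1·M_0 + 6·M_1 + 2·M_2 = 6(Δ_1 - Δ_0) = -54
  2·M_1 + 10·M_2 + 3·M_3 = 6(Δ_2 - Δ_1) = 12
Natural end conditions: M_0 = M_3 = 0.
Hence M_0 = 0, M_1 = -141/14, M_2 = 45/14, M_3 = 0.
On [1, 4], g(x) = -2 - 45/14·(x - 1) + 45/28·(x - 1)² - 5/28·(x - 1)³.
With (x - 1) = 9/4: g(13/4) = -5609/1792.

-3.1300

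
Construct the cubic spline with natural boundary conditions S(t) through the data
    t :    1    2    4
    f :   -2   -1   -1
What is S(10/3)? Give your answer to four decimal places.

With σ_i denoting the second derivative at x_i, h_i = 1, 2, and Δ_i = (y_(i+1) − y_i)/h_i = 1, 0:
  1·σ_0 + 6·σ_1 + 2·σ_2 = 6(Δ_1 - Δ_0) = -6
Natural end conditions: σ_0 = σ_2 = 0.
Solving the tridiagonal system: σ_0 = 0, σ_1 = -1, σ_2 = 0.
On [2, 4], S(t) = -1 + 2/3·(t - 2) - 1/2·(t - 2)² + 1/12·(t - 2)³.
With (t - 2) = 4/3: S(10/3) = -65/81.

-0.8025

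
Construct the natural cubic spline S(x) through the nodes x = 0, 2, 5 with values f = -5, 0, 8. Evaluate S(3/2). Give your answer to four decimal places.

-1.2719

With m_i denoting the second derivative at x_i, h_i = 2, 3, and Δ_i = (y_(i+1) − y_i)/h_i = 5/2, 8/3:
  2·m_0 + 10·m_1 + 3·m_2 = 6(Δ_1 - Δ_0) = 1
Natural end conditions: m_0 = m_2 = 0.
Forward elimination and back-substitution give m_0 = 0, m_1 = 1/10, m_2 = 0.
On [0, 2], S(x) = -5 + 37/15·x + 0·x² + 1/120·x³.
With x = 3/2: S(3/2) = -407/320.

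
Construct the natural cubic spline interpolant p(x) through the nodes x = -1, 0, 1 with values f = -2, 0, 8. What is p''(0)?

9

Write m_i for p''(x_i). With h_i = 1, 1 and divided differences Δ_i = 2, 8, the continuity of p' gives the tridiagonal system
  1·m_0 + 4·m_1 + 1·m_2 = 6(Δ_1 - Δ_0) = 36
Natural end conditions: m_0 = m_2 = 0.
Solving: m_0 = 0, m_1 = 9, m_2 = 0.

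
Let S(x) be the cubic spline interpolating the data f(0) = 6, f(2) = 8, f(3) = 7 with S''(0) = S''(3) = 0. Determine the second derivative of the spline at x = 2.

-2

Put m_i = S'' at the i-th knot. Here h = (2, 1) and Δ = (1, -1), so the interior equations h_(i-1)·m_(i-1) + 2(h_(i-1)+h_i)·m_i + h_i·m_(i+1) = 6(Δ_i − Δ_(i-1)) read
  2·m_0 + 6·m_1 + 1·m_2 = 6(Δ_1 - Δ_0) = -12
Natural end conditions: m_0 = m_2 = 0.
Forward elimination and back-substitution give m_0 = 0, m_1 = -2, m_2 = 0.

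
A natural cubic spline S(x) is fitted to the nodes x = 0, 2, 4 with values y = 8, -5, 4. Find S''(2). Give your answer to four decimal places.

8.2500

Write m_i for S''(x_i). With h_i = 2, 2 and divided differences Δ_i = -13/2, 9/2, the continuity of S' gives the tridiagonal system
  2·m_0 + 8·m_1 + 2·m_2 = 6(Δ_1 - Δ_0) = 66
Natural end conditions: m_0 = m_2 = 0.
Solving: m_0 = 0, m_1 = 33/4, m_2 = 0.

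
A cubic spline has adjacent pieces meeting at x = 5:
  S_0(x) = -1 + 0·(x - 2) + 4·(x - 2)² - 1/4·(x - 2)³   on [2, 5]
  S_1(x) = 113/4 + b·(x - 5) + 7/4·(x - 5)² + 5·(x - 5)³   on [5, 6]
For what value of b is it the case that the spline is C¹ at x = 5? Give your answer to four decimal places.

S_0'(x) = 0 + 8·(x - 2) - 3/4·(x - 2)², so S_0'(5) = 69/4. On the right, S_1'(5) = b, so b = 69/4.

17.2500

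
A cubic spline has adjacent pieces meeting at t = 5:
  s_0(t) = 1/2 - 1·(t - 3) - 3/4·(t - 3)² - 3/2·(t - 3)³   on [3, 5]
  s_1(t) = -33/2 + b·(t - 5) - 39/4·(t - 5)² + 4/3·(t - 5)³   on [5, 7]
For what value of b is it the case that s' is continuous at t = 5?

s_0'(t) = -1 - 3/2·(t - 3) - 9/2·(t - 3)², so s_0'(5) = -22. On the right, s_1'(5) = b, so b = -22.

-22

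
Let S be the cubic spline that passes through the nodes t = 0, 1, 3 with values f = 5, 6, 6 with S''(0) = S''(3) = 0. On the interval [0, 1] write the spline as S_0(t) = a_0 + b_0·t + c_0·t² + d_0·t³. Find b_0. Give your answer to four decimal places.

With M_i denoting the second derivative at x_i, h_i = 1, 2, and Δ_i = (y_(i+1) − y_i)/h_i = 1, 0:
  1·M_0 + 6·M_1 + 2·M_2 = 6(Δ_1 - Δ_0) = -6
Natural end conditions: M_0 = M_2 = 0.
Solving: M_0 = 0, M_1 = -1, M_2 = 0.
On [0, 1], with S_0(t) = a_0 + b_0·t + c_0·t² + d_0·t³: c_0 = M_0/2 = 0, d_0 = (M_1 - M_0)/(6h_0) = -1/6, b_0 = Δ_0 - h_0(2M_0 + M_1)/6 = 7/6.

1.1667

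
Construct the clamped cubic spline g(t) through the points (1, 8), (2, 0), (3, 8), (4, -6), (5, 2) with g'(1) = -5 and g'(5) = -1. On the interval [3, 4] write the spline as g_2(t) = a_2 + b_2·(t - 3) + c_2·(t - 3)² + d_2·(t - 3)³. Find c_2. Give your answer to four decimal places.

Write m_i for g''(x_i). With h_i = 1, 1, 1, 1 and divided differences Δ_i = -8, 8, -14, 8, the continuity of g' gives the tridiagonal system
  1·m_0 + 4·m_1 + 1·m_2 = 6(Δ_1 - Δ_0) = 96
  1·m_1 + 4·m_2 + 1·m_3 = 6(Δ_2 - Δ_1) = -132
  1·m_2 + 4·m_3 + 1·m_4 = 6(Δ_3 - Δ_2) = 132
Clamped end conditions give two more equations: 2h_0·m_0 + h_0·m_1 = 6(Δ_0 - g'(1)) = -18 and h_3·m_3 + 2h_3·m_4 = 6(g'(5) - Δ_3) = -54.
Hence m_0 = -457/14, m_1 = 331/7, m_2 = -121/2, m_3 = 439/7, m_4 = -817/14.
On [3, 4], with g_2(t) = a_2 + b_2·(t - 3) + c_2·(t - 3)² + d_2·(t - 3)³: c_2 = m_2/2 = -121/4, d_2 = (m_3 - m_2)/(6h_2) = 575/28, b_2 = Δ_2 - h_2(2m_2 + m_3)/6 = -30/7.

-30.2500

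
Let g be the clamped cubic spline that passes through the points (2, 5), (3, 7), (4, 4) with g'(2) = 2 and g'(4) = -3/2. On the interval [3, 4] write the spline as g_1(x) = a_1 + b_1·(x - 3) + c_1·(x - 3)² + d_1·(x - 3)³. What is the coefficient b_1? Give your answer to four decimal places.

Put σ_i = g'' at the i-th knot. Here h = (1, 1) and Δ = (2, -3), so the interior equations h_(i-1)·σ_(i-1) + 2(h_(i-1)+h_i)·σ_i + h_i·σ_(i+1) = 6(Δ_i − Δ_(i-1)) read
  1·σ_0 + 4·σ_1 + 1·σ_2 = 6(Δ_1 - Δ_0) = -30
Clamped end conditions give two more equations: 2h_0·σ_0 + h_0·σ_1 = 6(Δ_0 - g'(2)) = 0 and h_1·σ_1 + 2h_1·σ_2 = 6(g'(4) - Δ_1) = 9.
Solving: σ_0 = 23/4, σ_1 = -23/2, σ_2 = 41/4.
On [3, 4], with g_1(x) = a_1 + b_1·(x - 3) + c_1·(x - 3)² + d_1·(x - 3)³: c_1 = σ_1/2 = -23/4, d_1 = (σ_2 - σ_1)/(6h_1) = 29/8, b_1 = Δ_1 - h_1(2σ_1 + σ_2)/6 = -7/8.

-0.8750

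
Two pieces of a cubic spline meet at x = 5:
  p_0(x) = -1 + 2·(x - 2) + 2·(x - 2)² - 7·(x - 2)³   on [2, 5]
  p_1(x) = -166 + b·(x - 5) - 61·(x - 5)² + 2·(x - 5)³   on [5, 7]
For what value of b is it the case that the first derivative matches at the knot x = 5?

-175

p_0'(x) = 2 + 4·(x - 2) - 21·(x - 2)², so p_0'(5) = -175. On the right, p_1'(5) = b, so b = -175.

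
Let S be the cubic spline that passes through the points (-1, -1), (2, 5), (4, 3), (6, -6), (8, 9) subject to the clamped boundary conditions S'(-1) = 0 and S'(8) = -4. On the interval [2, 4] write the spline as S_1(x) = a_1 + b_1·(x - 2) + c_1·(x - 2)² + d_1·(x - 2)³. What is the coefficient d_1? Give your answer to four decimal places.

-0.4420

Put σ_i = S'' at the i-th knot. Here h = (3, 2, 2, 2) and Δ = (2, -1, -9/2, 15/2), so the interior equations h_(i-1)·σ_(i-1) + 2(h_(i-1)+h_i)·σ_i + h_i·σ_(i+1) = 6(Δ_i − Δ_(i-1)) read
  3·σ_0 + 10·σ_1 + 2·σ_2 = 6(Δ_1 - Δ_0) = -18
  2·σ_1 + 8·σ_2 + 2·σ_3 = 6(Δ_2 - Δ_1) = -21
  2·σ_2 + 8·σ_3 + 2·σ_4 = 6(Δ_3 - Δ_2) = 72
Clamped end conditions give two more equations: 2h_0·σ_0 + h_0·σ_1 = 6(Δ_0 - S'(-1)) = 12 and h_3·σ_3 + 2h_3·σ_4 = 6(S'(8) - Δ_3) = -69.
Forward elimination and back-substitution give σ_0 = 182/69, σ_1 = -88/69, σ_2 = -454/69, σ_3 = 2359/138, σ_4 = -1780/69.
On [2, 4], with S_1(x) = a_1 + b_1·(x - 2) + c_1·(x - 2)² + d_1·(x - 2)³: c_1 = σ_1/2 = -44/69, d_1 = (σ_2 - σ_1)/(6h_1) = -61/138, b_1 = Δ_1 - h_1(2σ_1 + σ_2)/6 = 47/23.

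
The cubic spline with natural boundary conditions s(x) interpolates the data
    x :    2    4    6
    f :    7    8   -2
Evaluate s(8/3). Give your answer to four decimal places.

8.1481

With M_i denoting the second derivative at x_i, h_i = 2, 2, and Δ_i = (y_(i+1) − y_i)/h_i = 1/2, -5:
  2·M_0 + 8·M_1 + 2·M_2 = 6(Δ_1 - Δ_0) = -33
Natural end conditions: M_0 = M_2 = 0.
Hence M_0 = 0, M_1 = -33/8, M_2 = 0.
On [2, 4], s(x) = 7 + 15/8·(x - 2) + 0·(x - 2)² - 11/32·(x - 2)³.
With (x - 2) = 2/3: s(8/3) = 220/27.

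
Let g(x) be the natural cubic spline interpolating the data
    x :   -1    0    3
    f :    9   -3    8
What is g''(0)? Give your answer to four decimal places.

11.7500

Put M_i = g'' at the i-th knot. Here h = (1, 3) and Δ = (-12, 11/3), so the interior equations h_(i-1)·M_(i-1) + 2(h_(i-1)+h_i)·M_i + h_i·M_(i+1) = 6(Δ_i − Δ_(i-1)) read
  1·M_0 + 8·M_1 + 3·M_2 = 6(Δ_1 - Δ_0) = 94
Natural end conditions: M_0 = M_2 = 0.
Solving the tridiagonal system: M_0 = 0, M_1 = 47/4, M_2 = 0.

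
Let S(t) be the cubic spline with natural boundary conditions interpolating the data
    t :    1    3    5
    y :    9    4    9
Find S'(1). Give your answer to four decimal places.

-3.7500

Write σ_i for S''(x_i). With h_i = 2, 2 and divided differences Δ_i = -5/2, 5/2, the continuity of S' gives the tridiagonal system
  2·σ_0 + 8·σ_1 + 2·σ_2 = 6(Δ_1 - Δ_0) = 30
Natural end conditions: σ_0 = σ_2 = 0.
Solving: σ_0 = 0, σ_1 = 15/4, σ_2 = 0.
On [1, 3], S'(t) = b_0 + 2c_0·(t - 1) + 3d_0·(t - 1)² with b_0 = Δ_0 - h_0(2σ_0 + σ_1)/6 = -15/4, c_0 = σ_0/2 = 0, d_0 = (σ_1 - σ_0)/(6h_0) = 5/16. So S'(1) = -15/4.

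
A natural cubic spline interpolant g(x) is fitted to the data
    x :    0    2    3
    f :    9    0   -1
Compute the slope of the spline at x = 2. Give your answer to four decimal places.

With M_i denoting the second derivative at x_i, h_i = 2, 1, and Δ_i = (y_(i+1) − y_i)/h_i = -9/2, -1:
  2·M_0 + 6·M_1 + 1·M_2 = 6(Δ_1 - Δ_0) = 21
Natural end conditions: M_0 = M_2 = 0.
Solving the tridiagonal system: M_0 = 0, M_1 = 7/2, M_2 = 0.
On [2, 3], g'(x) = b_1 + 2c_1·(x - 2) + 3d_1·(x - 2)² with b_1 = Δ_1 - h_1(2M_1 + M_2)/6 = -13/6, c_1 = M_1/2 = 7/4, d_1 = (M_2 - M_1)/(6h_1) = -7/12. So g'(2) = -13/6.

-2.1667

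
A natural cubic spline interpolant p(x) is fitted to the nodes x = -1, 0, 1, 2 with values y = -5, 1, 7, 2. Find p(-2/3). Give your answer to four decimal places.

-3.2173

Put M_i = p'' at the i-th knot. Here h = (1, 1, 1) and Δ = (6, 6, -5), so the interior equations h_(i-1)·M_(i-1) + 2(h_(i-1)+h_i)·M_i + h_i·M_(i+1) = 6(Δ_i − Δ_(i-1)) read
  1·M_0 + 4·M_1 + 1·M_2 = 6(Δ_1 - Δ_0) = 0
  1·M_1 + 4·M_2 + 1·M_3 = 6(Δ_2 - Δ_1) = -66
Natural end conditions: M_0 = M_3 = 0.
Solving the tridiagonal system: M_0 = 0, M_1 = 22/5, M_2 = -88/5, M_3 = 0.
On [-1, 0], p(x) = -5 + 79/15·(x + 1) + 0·(x + 1)² + 11/15·(x + 1)³.
With (x + 1) = 1/3: p(-2/3) = -1303/405.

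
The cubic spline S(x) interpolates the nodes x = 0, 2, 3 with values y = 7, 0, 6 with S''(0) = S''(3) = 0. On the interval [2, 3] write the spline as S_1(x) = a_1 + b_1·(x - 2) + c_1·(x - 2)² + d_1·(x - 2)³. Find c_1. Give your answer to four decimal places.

Put M_i = S'' at the i-th knot. Here h = (2, 1) and Δ = (-7/2, 6), so the interior equations h_(i-1)·M_(i-1) + 2(h_(i-1)+h_i)·M_i + h_i·M_(i+1) = 6(Δ_i − Δ_(i-1)) read
  2·M_0 + 6·M_1 + 1·M_2 = 6(Δ_1 - Δ_0) = 57
Natural end conditions: M_0 = M_2 = 0.
Forward elimination and back-substitution give M_0 = 0, M_1 = 19/2, M_2 = 0.
On [2, 3], with S_1(x) = a_1 + b_1·(x - 2) + c_1·(x - 2)² + d_1·(x - 2)³: c_1 = M_1/2 = 19/4, d_1 = (M_2 - M_1)/(6h_1) = -19/12, b_1 = Δ_1 - h_1(2M_1 + M_2)/6 = 17/6.

4.7500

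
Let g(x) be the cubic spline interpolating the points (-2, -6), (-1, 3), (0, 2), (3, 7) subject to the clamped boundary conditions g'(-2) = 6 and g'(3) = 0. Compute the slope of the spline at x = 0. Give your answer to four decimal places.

Write σ_i for g''(x_i). With h_i = 1, 1, 3 and divided differences Δ_i = 9, -1, 5/3, the continuity of g' gives the tridiagonal system
  1·σ_0 + 4·σ_1 + 1·σ_2 = 6(Δ_1 - Δ_0) = -60
  1·σ_1 + 8·σ_2 + 3·σ_3 = 6(Δ_2 - Δ_1) = 16
Clamped end conditions give two more equations: 2h_0·σ_0 + h_0·σ_1 = 6(Δ_0 - g'(-2)) = 18 and h_2·σ_2 + 2h_2·σ_3 = 6(g'(3) - Δ_2) = -10.
Solving the tridiagonal system: σ_0 = 574/29, σ_1 = -626/29, σ_2 = 190/29, σ_3 = -430/87.
On [0, 3], g'(x) = b_2 + 2c_2·x + 3d_2·x² with b_2 = Δ_2 - h_2(2σ_2 + σ_3)/6 = -70/29, c_2 = σ_2/2 = 95/29, d_2 = (σ_3 - σ_2)/(6h_2) = -500/783. So g'(0) = -70/29.

-2.4138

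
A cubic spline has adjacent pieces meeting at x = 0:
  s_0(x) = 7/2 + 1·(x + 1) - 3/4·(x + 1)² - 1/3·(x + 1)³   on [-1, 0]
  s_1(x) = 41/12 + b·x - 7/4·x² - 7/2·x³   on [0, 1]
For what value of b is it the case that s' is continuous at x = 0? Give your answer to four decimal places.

-1.5000

s_0'(x) = 1 - 3/2·(x + 1) - 1·(x + 1)², so s_0'(0) = -3/2. On the right, s_1'(0) = b, so b = -3/2.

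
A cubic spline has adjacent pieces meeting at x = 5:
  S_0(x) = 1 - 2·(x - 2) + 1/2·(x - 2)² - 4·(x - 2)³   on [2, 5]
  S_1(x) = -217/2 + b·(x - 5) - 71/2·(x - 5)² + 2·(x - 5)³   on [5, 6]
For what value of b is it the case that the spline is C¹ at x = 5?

-107

S_0'(x) = -2 + 1·(x - 2) - 12·(x - 2)², so S_0'(5) = -107. On the right, S_1'(5) = b, so b = -107.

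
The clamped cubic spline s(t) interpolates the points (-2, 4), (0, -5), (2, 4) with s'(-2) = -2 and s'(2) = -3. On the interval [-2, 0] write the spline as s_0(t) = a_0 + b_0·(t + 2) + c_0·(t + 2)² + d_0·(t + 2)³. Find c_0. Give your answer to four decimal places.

-5.3750

Write m_i for s''(x_i). With h_i = 2, 2 and divided differences Δ_i = -9/2, 9/2, the continuity of s' gives the tridiagonal system
  2·m_0 + 8·m_1 + 2·m_2 = 6(Δ_1 - Δ_0) = 54
Clamped end conditions give two more equations: 2h_0·m_0 + h_0·m_1 = 6(Δ_0 - s'(-2)) = -15 and h_1·m_1 + 2h_1·m_2 = 6(s'(2) - Δ_1) = -45.
Forward elimination and back-substitution give m_0 = -43/4, m_1 = 14, m_2 = -73/4.
On [-2, 0], with s_0(t) = a_0 + b_0·(t + 2) + c_0·(t + 2)² + d_0·(t + 2)³: c_0 = m_0/2 = -43/8, d_0 = (m_1 - m_0)/(6h_0) = 33/16, b_0 = Δ_0 - h_0(2m_0 + m_1)/6 = -2.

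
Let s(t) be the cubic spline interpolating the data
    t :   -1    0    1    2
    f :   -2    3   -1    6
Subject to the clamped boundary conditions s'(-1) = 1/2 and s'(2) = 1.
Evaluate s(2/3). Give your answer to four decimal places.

-0.2444

Let M_i = s''(x_i). Step sizes h_i = 1, 1, 1; slopes of the chords Δ_i = (y_(i+1) - y_i)/h_i = 5, -4, 7.
  1·M_0 + 4·M_1 + 1·M_2 = 6(Δ_1 - Δ_0) = -54
  1·M_1 + 4·M_2 + 1·M_3 = 6(Δ_2 - Δ_1) = 66
Clamped end conditions give two more equations: 2h_0·M_0 + h_0·M_1 = 6(Δ_0 - s'(-1)) = 27 and h_2·M_2 + 2h_2·M_3 = 6(s'(2) - Δ_2) = -36.
Solving: M_0 = 416/15, M_1 = -427/15, M_2 = 482/15, M_3 = -511/15.
On [0, 1], s(t) = 3 + 2/15·t - 427/30·t² + 101/10·t³.
With t = 2/3: s(2/3) = -11/45.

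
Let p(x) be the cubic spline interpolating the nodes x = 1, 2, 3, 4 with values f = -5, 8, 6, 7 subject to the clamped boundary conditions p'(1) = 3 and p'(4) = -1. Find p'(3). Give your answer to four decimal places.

With σ_i denoting the second derivative at x_i, h_i = 1, 1, 1, and Δ_i = (y_(i+1) − y_i)/h_i = 13, -2, 1:
  1·σ_0 + 4·σ_1 + 1·σ_2 = 6(Δ_1 - Δ_0) = -90
  1·σ_1 + 4·σ_2 + 1·σ_3 = 6(Δ_2 - Δ_1) = 18
Clamped end conditions give two more equations: 2h_0·σ_0 + h_0·σ_1 = 6(Δ_0 - p'(1)) = 60 and h_2·σ_2 + 2h_2·σ_3 = 6(p'(4) - Δ_2) = -12.
Solving the tridiagonal system: σ_0 = 746/15, σ_1 = -592/15, σ_2 = 272/15, σ_3 = -226/15.
On [3, 4], p'(x) = b_2 + 2c_2·(x - 3) + 3d_2·(x - 3)² with b_2 = Δ_2 - h_2(2σ_2 + σ_3)/6 = -38/15, c_2 = σ_2/2 = 136/15, d_2 = (σ_3 - σ_2)/(6h_2) = -83/15. So p'(3) = -38/15.

-2.5333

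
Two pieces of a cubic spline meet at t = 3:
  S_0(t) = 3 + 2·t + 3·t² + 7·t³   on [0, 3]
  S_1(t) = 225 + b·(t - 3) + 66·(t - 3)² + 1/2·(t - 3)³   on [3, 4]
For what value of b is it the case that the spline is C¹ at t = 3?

S_0'(t) = 2 + 6·t + 21·t², so S_0'(3) = 209. On the right, S_1'(3) = b, so b = 209.

209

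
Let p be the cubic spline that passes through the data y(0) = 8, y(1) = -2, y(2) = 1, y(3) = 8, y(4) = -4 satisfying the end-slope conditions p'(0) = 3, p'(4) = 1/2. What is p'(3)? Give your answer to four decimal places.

Let M_i = p''(x_i). Step sizes h_i = 1, 1, 1, 1; slopes of the chords Δ_i = (y_(i+1) - y_i)/h_i = -10, 3, 7, -12.
  1·M_0 + 4·M_1 + 1·M_2 = 6(Δ_1 - Δ_0) = 78
  1·M_1 + 4·M_2 + 1·M_3 = 6(Δ_2 - Δ_1) = 24
  1·M_2 + 4·M_3 + 1·M_4 = 6(Δ_3 - Δ_2) = -114
Clamped end conditions give two more equations: 2h_0·M_0 + h_0·M_1 = 6(Δ_0 - p'(0)) = -78 and h_3·M_3 + 2h_3·M_4 = 6(p'(4) - Δ_3) = 75.
Forward elimination and back-substitution give M_0 = -3041/56, M_1 = 857/28, M_2 = 79/8, M_3 = -1291/28, M_4 = 3391/56.
On [3, 4], p'(t) = b_3 + 2c_3·(t - 3) + 3d_3·(t - 3)² with b_3 = Δ_3 - h_3(2M_3 + M_4)/6 = -753/112, c_3 = M_3/2 = -1291/56, d_3 = (M_4 - M_3)/(6h_3) = 1991/112. So p'(3) = -753/112.

-6.7232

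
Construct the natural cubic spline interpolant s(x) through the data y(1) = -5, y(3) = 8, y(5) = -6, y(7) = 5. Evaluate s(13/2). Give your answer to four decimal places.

With M_i denoting the second derivative at x_i, h_i = 2, 2, 2, and Δ_i = (y_(i+1) − y_i)/h_i = 13/2, -7, 11/2:
  2·M_0 + 8·M_1 + 2·M_2 = 6(Δ_1 - Δ_0) = -81
  2·M_1 + 8·M_2 + 2·M_3 = 6(Δ_2 - Δ_1) = 75
Natural end conditions: M_0 = M_3 = 0.
Hence M_0 = 0, M_1 = -133/10, M_2 = 127/10, M_3 = 0.
On [5, 7], s(x) = -6 - 89/30·(x - 5) + 127/20·(x - 5)² - 127/120·(x - 5)³.
With (x - 5) = 3/2: s(13/2) = 17/64.

0.2656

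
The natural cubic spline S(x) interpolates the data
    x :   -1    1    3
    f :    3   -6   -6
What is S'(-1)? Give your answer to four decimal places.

With m_i denoting the second derivative at x_i, h_i = 2, 2, and Δ_i = (y_(i+1) − y_i)/h_i = -9/2, 0:
  2·m_0 + 8·m_1 + 2·m_2 = 6(Δ_1 - Δ_0) = 27
Natural end conditions: m_0 = m_2 = 0.
Hence m_0 = 0, m_1 = 27/8, m_2 = 0.
On [-1, 1], S'(x) = b_0 + 2c_0·(x + 1) + 3d_0·(x + 1)² with b_0 = Δ_0 - h_0(2m_0 + m_1)/6 = -45/8, c_0 = m_0/2 = 0, d_0 = (m_1 - m_0)/(6h_0) = 9/32. So S'(-1) = -45/8.

-5.6250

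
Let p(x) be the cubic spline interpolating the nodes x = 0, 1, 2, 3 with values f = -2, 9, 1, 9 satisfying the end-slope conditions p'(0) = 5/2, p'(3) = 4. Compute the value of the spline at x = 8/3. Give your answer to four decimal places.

Let M_i = p''(x_i). Step sizes h_i = 1, 1, 1; slopes of the chords Δ_i = (y_(i+1) - y_i)/h_i = 11, -8, 8.
  1·M_0 + 4·M_1 + 1·M_2 = 6(Δ_1 - Δ_0) = -114
  1·M_1 + 4·M_2 + 1·M_3 = 6(Δ_2 - Δ_1) = 96
Clamped end conditions give two more equations: 2h_0·M_0 + h_0·M_1 = 6(Δ_0 - p'(0)) = 51 and h_2·M_2 + 2h_2·M_3 = 6(p'(3) - Δ_2) = -24.
Hence M_0 = 52, M_1 = -53, M_2 = 46, M_3 = -35.
On [2, 3], p(x) = 1 - 3/2·(x - 2) + 23·(x - 2)² - 27/2·(x - 2)³.
With (x - 2) = 2/3: p(8/3) = 56/9.

6.2222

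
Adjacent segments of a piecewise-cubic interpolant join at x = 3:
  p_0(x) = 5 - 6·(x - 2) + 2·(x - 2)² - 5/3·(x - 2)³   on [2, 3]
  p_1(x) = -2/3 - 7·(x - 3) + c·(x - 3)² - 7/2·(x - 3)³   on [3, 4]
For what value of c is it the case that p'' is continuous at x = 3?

p_0''(x) = 4 - 10·(x - 2), so p_0''(3) = -6. On the right, p_1''(3) = 2c, so c = -3.

-3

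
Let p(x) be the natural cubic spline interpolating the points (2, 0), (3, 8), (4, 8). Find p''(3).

-12

Put M_i = p'' at the i-th knot. Here h = (1, 1) and Δ = (8, 0), so the interior equations h_(i-1)·M_(i-1) + 2(h_(i-1)+h_i)·M_i + h_i·M_(i+1) = 6(Δ_i − Δ_(i-1)) read
  1·M_0 + 4·M_1 + 1·M_2 = 6(Δ_1 - Δ_0) = -48
Natural end conditions: M_0 = M_2 = 0.
Solving the tridiagonal system: M_0 = 0, M_1 = -12, M_2 = 0.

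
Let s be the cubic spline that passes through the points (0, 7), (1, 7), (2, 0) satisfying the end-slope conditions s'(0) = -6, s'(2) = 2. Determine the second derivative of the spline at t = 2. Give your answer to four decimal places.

Put M_i = s'' at the i-th knot. Here h = (1, 1) and Δ = (0, -7), so the interior equations h_(i-1)·M_(i-1) + 2(h_(i-1)+h_i)·M_i + h_i·M_(i+1) = 6(Δ_i − Δ_(i-1)) read
  1·M_0 + 4·M_1 + 1·M_2 = 6(Δ_1 - Δ_0) = -42
Clamped end conditions give two more equations: 2h_0·M_0 + h_0·M_1 = 6(Δ_0 - s'(0)) = 36 and h_1·M_1 + 2h_1·M_2 = 6(s'(2) - Δ_1) = 54.
Forward elimination and back-substitution give M_0 = 65/2, M_1 = -29, M_2 = 83/2.

41.5000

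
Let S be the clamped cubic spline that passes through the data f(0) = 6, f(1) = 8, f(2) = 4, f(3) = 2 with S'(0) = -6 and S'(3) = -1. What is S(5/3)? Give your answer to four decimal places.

Write σ_i for S''(x_i). With h_i = 1, 1, 1 and divided differences Δ_i = 2, -4, -2, the continuity of S' gives the tridiagonal system
  1·σ_0 + 4·σ_1 + 1·σ_2 = 6(Δ_1 - Δ_0) = -36
  1·σ_1 + 4·σ_2 + 1·σ_3 = 6(Δ_2 - Δ_1) = 12
Clamped end conditions give two more equations: 2h_0·σ_0 + h_0·σ_1 = 6(Δ_0 - S'(0)) = 48 and h_2·σ_2 + 2h_2·σ_3 = 6(S'(3) - Δ_2) = 6.
Solving: σ_0 = 506/15, σ_1 = -292/15, σ_2 = 122/15, σ_3 = -16/15.
On [1, 2], S(x) = 8 + 17/15·(x - 1) - 146/15·(x - 1)² + 23/5·(x - 1)³.
With (x - 1) = 2/3: S(5/3) = 782/135.

5.7926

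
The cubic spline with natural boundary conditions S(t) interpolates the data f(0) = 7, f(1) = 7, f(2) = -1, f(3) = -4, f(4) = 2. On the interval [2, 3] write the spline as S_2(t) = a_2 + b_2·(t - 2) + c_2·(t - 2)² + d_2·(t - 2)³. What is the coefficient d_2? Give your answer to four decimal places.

0.5536

Put M_i = S'' at the i-th knot. Here h = (1, 1, 1, 1) and Δ = (0, -8, -3, 6), so the interior equations h_(i-1)·M_(i-1) + 2(h_(i-1)+h_i)·M_i + h_i·M_(i+1) = 6(Δ_i − Δ_(i-1)) read
  1·M_0 + 4·M_1 + 1·M_2 = 6(Δ_1 - Δ_0) = -48
  1·M_1 + 4·M_2 + 1·M_3 = 6(Δ_2 - Δ_1) = 30
  1·M_2 + 4·M_3 + 1·M_4 = 6(Δ_3 - Δ_2) = 54
Natural end conditions: M_0 = M_4 = 0.
Solving the tridiagonal system: M_0 = 0, M_1 = -393/28, M_2 = 57/7, M_3 = 321/28, M_4 = 0.
On [2, 3], with S_2(t) = a_2 + b_2·(t - 2) + c_2·(t - 2)² + d_2·(t - 2)³: c_2 = M_2/2 = 57/14, d_2 = (M_3 - M_2)/(6h_2) = 31/56, b_2 = Δ_2 - h_2(2M_2 + M_3)/6 = -61/8.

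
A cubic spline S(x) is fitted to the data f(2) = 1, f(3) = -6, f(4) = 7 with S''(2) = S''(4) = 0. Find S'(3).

3

With m_i denoting the second derivative at x_i, h_i = 1, 1, and Δ_i = (y_(i+1) − y_i)/h_i = -7, 13:
  1·m_0 + 4·m_1 + 1·m_2 = 6(Δ_1 - Δ_0) = 120
Natural end conditions: m_0 = m_2 = 0.
Forward elimination and back-substitution give m_0 = 0, m_1 = 30, m_2 = 0.
On [3, 4], S'(x) = b_1 + 2c_1·(x - 3) + 3d_1·(x - 3)² with b_1 = Δ_1 - h_1(2m_1 + m_2)/6 = 3, c_1 = m_1/2 = 15, d_1 = (m_2 - m_1)/(6h_1) = -5. So S'(3) = 3.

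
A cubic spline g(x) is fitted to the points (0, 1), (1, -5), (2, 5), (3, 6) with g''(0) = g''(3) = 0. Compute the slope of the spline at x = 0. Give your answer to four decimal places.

-10.8667

Write σ_i for g''(x_i). With h_i = 1, 1, 1 and divided differences Δ_i = -6, 10, 1, the continuity of g' gives the tridiagonal system
  1·σ_0 + 4·σ_1 + 1·σ_2 = 6(Δ_1 - Δ_0) = 96
  1·σ_1 + 4·σ_2 + 1·σ_3 = 6(Δ_2 - Δ_1) = -54
Natural end conditions: σ_0 = σ_3 = 0.
Forward elimination and back-substitution give σ_0 = 0, σ_1 = 146/5, σ_2 = -104/5, σ_3 = 0.
On [0, 1], g'(x) = b_0 + 2c_0·x + 3d_0·x² with b_0 = Δ_0 - h_0(2σ_0 + σ_1)/6 = -163/15, c_0 = σ_0/2 = 0, d_0 = (σ_1 - σ_0)/(6h_0) = 73/15. So g'(0) = -163/15.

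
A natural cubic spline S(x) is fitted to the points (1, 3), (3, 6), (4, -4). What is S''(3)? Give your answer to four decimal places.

With σ_i denoting the second derivative at x_i, h_i = 2, 1, and Δ_i = (y_(i+1) − y_i)/h_i = 3/2, -10:
  2·σ_0 + 6·σ_1 + 1·σ_2 = 6(Δ_1 - Δ_0) = -69
Natural end conditions: σ_0 = σ_2 = 0.
Hence σ_0 = 0, σ_1 = -23/2, σ_2 = 0.

-11.5000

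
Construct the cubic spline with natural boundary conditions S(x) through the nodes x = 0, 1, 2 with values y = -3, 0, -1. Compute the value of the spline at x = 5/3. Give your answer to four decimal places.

-0.3704

Let M_i = S''(x_i). Step sizes h_i = 1, 1; slopes of the chords Δ_i = (y_(i+1) - y_i)/h_i = 3, -1.
  1·M_0 + 4·M_1 + 1·M_2 = 6(Δ_1 - Δ_0) = -24
Natural end conditions: M_0 = M_2 = 0.
Forward elimination and back-substitution give M_0 = 0, M_1 = -6, M_2 = 0.
On [1, 2], S(x) = 0 + 1·(x - 1) - 3·(x - 1)² + 1·(x - 1)³.
With (x - 1) = 2/3: S(5/3) = -10/27.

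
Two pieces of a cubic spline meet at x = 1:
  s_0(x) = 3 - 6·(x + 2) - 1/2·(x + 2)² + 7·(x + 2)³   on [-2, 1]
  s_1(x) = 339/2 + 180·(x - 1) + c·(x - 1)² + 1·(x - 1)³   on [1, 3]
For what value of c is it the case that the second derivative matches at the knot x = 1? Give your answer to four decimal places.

62.5000

s_0''(x) = -1 + 42·(x + 2), so s_0''(1) = 125. On the right, s_1''(1) = 2c, so c = 125/2.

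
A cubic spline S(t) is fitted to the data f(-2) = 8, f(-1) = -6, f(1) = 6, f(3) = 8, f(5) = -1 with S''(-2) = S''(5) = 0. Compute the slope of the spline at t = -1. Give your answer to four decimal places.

-6.3293

Let M_i = S''(x_i). Step sizes h_i = 1, 2, 2, 2; slopes of the chords Δ_i = (y_(i+1) - y_i)/h_i = -14, 6, 1, -9/2.
  1·M_0 + 6·M_1 + 2·M_2 = 6(Δ_1 - Δ_0) = 120
  2·M_1 + 8·M_2 + 2·M_3 = 6(Δ_2 - Δ_1) = -30
  2·M_2 + 8·M_3 + 2·M_4 = 6(Δ_3 - Δ_2) = -33
Natural end conditions: M_0 = M_4 = 0.
Forward elimination and back-substitution give M_0 = 0, M_1 = 1887/82, M_2 = -741/82, M_3 = -153/82, M_4 = 0.
On [-1, 1], S'(t) = b_1 + 2c_1·(t + 1) + 3d_1·(t + 1)² with b_1 = Δ_1 - h_1(2M_1 + M_2)/6 = -519/82, c_1 = M_1/2 = 1887/164, d_1 = (M_2 - M_1)/(6h_1) = -219/82. So S'(-1) = -519/82.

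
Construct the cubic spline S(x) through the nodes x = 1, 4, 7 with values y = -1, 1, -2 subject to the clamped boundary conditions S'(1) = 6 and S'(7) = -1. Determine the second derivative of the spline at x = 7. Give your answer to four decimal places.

With σ_i denoting the second derivative at x_i, h_i = 3, 3, and Δ_i = (y_(i+1) − y_i)/h_i = 2/3, -1:
  3·σ_0 + 12·σ_1 + 3·σ_2 = 6(Δ_1 - Δ_0) = -10
Clamped end conditions give two more equations: 2h_0·σ_0 + h_0·σ_1 = 6(Δ_0 - S'(1)) = -32 and h_1·σ_1 + 2h_1·σ_2 = 6(S'(7) - Δ_1) = 0.
Hence σ_0 = -17/3, σ_1 = 2/3, σ_2 = -1/3.

-0.3333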